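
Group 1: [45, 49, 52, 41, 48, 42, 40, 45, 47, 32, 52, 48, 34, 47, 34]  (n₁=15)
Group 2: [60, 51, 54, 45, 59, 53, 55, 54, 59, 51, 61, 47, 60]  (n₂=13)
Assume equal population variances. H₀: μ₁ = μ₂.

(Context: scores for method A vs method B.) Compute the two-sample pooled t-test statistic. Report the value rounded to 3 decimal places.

x̄₁=43.733, s₁=6.419, n₁=15
x̄₂=54.538, s₂=5.142, n₂=13
s_p² = [14·6.419² + 12·5.142²]/26 = 34.3909
SE = √(s_p²·(1/15+1/13)) = 2.2222
t = (43.733−54.538)/2.2222 = -4.8624
df = 26

test statistic = -4.862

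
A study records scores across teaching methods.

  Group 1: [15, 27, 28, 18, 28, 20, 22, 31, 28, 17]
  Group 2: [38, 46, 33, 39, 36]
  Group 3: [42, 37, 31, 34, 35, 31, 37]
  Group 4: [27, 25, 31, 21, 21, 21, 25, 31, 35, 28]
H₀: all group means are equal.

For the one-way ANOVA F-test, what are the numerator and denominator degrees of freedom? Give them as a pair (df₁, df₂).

degrees of freedom = [3, 28]

k = 4 groups, N = 32 total
df = (k−1, N−k) = (4−1, 32−4) = (3, 28)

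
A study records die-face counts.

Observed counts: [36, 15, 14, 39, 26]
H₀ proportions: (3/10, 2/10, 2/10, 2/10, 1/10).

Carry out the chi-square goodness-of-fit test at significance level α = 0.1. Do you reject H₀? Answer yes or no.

n = 130; E_i = n·p_i = [39.00, 26.00, 26.00, 26.00, 13.00]
χ² = (36−39.00)²/39.00 + (15−26.00)²/26.00 + (14−26.00)²/26.00 + (39−26.00)²/26.00 + (26−13.00)²/13.00 = 29.9231
df = 4
p-value (upper-tail) = 0.00001
At α=0.1: p < α → reject H₀

reject H₀: yes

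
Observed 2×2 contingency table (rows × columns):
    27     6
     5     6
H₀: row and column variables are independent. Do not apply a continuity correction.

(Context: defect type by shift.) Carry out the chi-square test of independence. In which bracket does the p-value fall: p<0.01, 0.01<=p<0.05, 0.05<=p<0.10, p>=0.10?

p-value bracket: 0.01<=p<0.05

Row totals [33, 11], col totals [32, 12], n=44
χ² = (27−24.00)²/24.00 + (6−9.00)²/9.00 + (5−8.00)²/8.00 + (6−3.00)²/3.00 = 5.5000
df = 1
p-value (upper-tail) = 0.01902
→ bracket: 0.01<=p<0.05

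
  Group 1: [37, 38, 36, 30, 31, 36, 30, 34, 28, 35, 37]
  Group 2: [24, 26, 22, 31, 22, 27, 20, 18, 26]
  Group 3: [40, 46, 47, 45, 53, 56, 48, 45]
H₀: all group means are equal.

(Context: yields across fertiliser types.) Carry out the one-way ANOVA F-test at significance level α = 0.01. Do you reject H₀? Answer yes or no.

reject H₀: yes

Group means [33.82, 24.00, 47.50], grand mean 34.571
SSB = Σnᵢ(x̄ᵢ−x̄)² = 2349.221; SSW = ΣΣ(x−x̄ᵢ)² = 419.636
MSB = 2349.221/2 = 1174.6104; MSW = 419.636/25 = 16.7855
F = MSB/MSW = 69.9779
df = (2, 25)
p-value (upper-tail) = 0.00000
At α=0.01: p < α → reject H₀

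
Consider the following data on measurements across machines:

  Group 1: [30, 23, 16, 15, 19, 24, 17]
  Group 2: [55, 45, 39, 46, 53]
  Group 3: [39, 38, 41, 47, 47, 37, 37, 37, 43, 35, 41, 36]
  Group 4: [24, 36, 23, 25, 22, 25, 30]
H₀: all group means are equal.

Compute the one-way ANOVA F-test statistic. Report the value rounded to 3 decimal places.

Group means [20.57, 47.60, 39.83, 26.43], grand mean 33.710
SSB = Σnᵢ(x̄ᵢ−x̄)² = 2994.092; SSW = ΣΣ(x−x̄ᵢ)² = 668.295
MSB = 2994.092/3 = 998.0306; MSW = 668.295/27 = 24.7517
F = MSB/MSW = 40.3217
df = (3, 27)

test statistic = 40.322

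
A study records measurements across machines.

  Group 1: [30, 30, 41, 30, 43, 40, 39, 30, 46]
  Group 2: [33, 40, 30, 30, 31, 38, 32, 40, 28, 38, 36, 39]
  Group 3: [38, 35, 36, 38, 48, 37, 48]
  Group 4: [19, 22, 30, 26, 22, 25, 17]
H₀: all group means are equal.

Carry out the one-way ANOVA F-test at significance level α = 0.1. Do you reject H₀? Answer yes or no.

reject H₀: yes

Group means [36.56, 34.58, 40.00, 23.00], grand mean 33.857
SSB = Σnᵢ(x̄ᵢ−x̄)² = 1161.147; SSW = ΣΣ(x−x̄ᵢ)² = 853.139
MSB = 1161.147/3 = 387.0489; MSW = 853.139/31 = 27.5206
F = MSB/MSW = 14.0640
df = (3, 31)
p-value (upper-tail) = 0.00001
At α=0.1: p < α → reject H₀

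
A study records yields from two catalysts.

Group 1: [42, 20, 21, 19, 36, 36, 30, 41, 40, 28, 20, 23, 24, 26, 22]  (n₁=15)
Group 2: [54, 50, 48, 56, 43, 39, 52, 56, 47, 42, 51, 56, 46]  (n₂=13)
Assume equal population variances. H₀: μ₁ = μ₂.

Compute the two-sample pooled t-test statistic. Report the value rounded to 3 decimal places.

x̄₁=28.533, s₁=8.348, n₁=15
x̄₂=49.231, s₂=5.659, n₂=13
s_p² = [14·8.348² + 12·5.659²]/26 = 52.3093
SE = √(s_p²·(1/15+1/13)) = 2.7406
t = (28.533−49.231)/2.7406 = -7.5521
df = 26

test statistic = -7.552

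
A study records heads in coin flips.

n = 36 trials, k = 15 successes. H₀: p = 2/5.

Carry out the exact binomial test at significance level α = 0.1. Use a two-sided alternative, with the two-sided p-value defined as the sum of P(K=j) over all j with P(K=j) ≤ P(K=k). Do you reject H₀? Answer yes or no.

reject H₀: no

Exact binomial: n=36, k=15, p₀=2/5=0.4000
P(X=j) = C(n,j)·p₀^j·(1−p₀)^(n−j); p = Σ P(X=j) over j with P(X=j) ≤ P(X=15)
p-value (two-sided) = 0.86587
At α=0.1: p ≥ α → fail to reject H₀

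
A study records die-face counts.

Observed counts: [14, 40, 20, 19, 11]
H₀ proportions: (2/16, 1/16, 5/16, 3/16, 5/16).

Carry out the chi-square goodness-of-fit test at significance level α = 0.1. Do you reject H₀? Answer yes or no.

reject H₀: yes

n = 104; E_i = n·p_i = [13.00, 6.50, 32.50, 19.50, 32.50]
χ² = (14−13.00)²/13.00 + (40−6.50)²/6.50 + (20−32.50)²/32.50 + (19−19.50)²/19.50 + (11−32.50)²/32.50 = 191.7744
df = 4
p-value (upper-tail) = 0.00000
At α=0.1: p < α → reject H₀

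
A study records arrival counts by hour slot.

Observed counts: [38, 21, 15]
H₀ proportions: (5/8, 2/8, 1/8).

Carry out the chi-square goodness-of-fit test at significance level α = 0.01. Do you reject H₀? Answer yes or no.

n = 74; E_i = n·p_i = [46.25, 18.50, 9.25]
χ² = (38−46.25)²/46.25 + (21−18.50)²/18.50 + (15−9.25)²/9.25 = 5.3838
df = 2
p-value (upper-tail) = 0.06775
At α=0.01: p ≥ α → fail to reject H₀

reject H₀: no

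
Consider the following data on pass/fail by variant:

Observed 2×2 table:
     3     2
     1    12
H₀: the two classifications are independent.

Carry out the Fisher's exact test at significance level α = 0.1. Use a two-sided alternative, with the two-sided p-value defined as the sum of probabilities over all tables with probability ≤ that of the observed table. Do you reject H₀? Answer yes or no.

Margins: r₁=5, r₂=13, c₁=4, c₂=14, n=18
p_obs = C(5,3)·C(13,1)/C(18,4); sum pmf over tables with pmf ≤ p_obs
p-value (two-sided) = 0.04412
At α=0.1: p < α → reject H₀

reject H₀: yes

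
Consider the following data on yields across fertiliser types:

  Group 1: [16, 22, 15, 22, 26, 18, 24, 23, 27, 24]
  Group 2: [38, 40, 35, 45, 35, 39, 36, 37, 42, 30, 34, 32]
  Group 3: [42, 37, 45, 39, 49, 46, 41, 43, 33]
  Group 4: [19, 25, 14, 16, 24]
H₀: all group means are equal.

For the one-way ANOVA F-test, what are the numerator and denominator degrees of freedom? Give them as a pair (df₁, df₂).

k = 4 groups, N = 36 total
df = (k−1, N−k) = (4−1, 36−4) = (3, 32)

degrees of freedom = [3, 32]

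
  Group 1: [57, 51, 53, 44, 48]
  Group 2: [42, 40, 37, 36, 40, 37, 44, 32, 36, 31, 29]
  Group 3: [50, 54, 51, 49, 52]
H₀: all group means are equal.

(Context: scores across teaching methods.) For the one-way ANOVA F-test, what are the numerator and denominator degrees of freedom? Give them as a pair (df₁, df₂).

degrees of freedom = [2, 18]

k = 3 groups, N = 21 total
df = (k−1, N−k) = (3−1, 21−3) = (2, 18)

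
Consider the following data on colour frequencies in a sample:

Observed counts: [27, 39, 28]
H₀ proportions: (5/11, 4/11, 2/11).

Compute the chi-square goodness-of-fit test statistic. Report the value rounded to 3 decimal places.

test statistic = 13.431

n = 94; E_i = n·p_i = [42.73, 34.18, 17.09]
χ² = (27−42.73)²/42.73 + (39−34.18)²/34.18 + (28−17.09)²/17.09 = 13.4314
df = 2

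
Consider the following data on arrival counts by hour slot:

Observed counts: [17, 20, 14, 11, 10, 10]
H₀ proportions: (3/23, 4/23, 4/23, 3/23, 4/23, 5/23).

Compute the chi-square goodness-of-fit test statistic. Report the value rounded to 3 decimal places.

n = 82; E_i = n·p_i = [10.70, 14.26, 14.26, 10.70, 14.26, 17.83]
χ² = (17−10.70)²/10.70 + (20−14.26)²/14.26 + (14−14.26)²/14.26 + (11−10.70)²/10.70 + (10−14.26)²/14.26 + (10−17.83)²/17.83 = 10.7480
df = 5

test statistic = 10.748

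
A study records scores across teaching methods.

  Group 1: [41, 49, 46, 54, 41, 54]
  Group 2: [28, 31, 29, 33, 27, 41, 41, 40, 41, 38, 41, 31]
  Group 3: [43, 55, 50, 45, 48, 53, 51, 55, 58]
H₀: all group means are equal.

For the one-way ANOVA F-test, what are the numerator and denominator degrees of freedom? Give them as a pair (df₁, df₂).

degrees of freedom = [2, 24]

k = 3 groups, N = 27 total
df = (k−1, N−k) = (3−1, 27−3) = (2, 24)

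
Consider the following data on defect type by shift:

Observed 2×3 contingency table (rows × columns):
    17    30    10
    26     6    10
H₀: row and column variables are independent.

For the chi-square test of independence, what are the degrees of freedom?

df = (r−1)(c−1) = (2−1)·(3−1) = 2

degrees of freedom = 2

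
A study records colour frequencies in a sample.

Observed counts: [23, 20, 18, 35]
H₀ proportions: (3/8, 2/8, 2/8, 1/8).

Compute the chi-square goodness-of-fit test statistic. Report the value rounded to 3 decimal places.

n = 96; E_i = n·p_i = [36.00, 24.00, 24.00, 12.00]
χ² = (23−36.00)²/36.00 + (20−24.00)²/24.00 + (18−24.00)²/24.00 + (35−12.00)²/12.00 = 50.9444
df = 3

test statistic = 50.944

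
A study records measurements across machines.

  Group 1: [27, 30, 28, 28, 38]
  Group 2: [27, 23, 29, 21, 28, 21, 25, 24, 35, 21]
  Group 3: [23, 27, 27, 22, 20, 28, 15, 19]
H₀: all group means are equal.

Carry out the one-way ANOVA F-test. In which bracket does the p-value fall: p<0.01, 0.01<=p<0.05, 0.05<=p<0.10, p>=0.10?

Group means [30.20, 25.40, 22.62], grand mean 25.478
SSB = Σnᵢ(x̄ᵢ−x̄)² = 176.664; SSW = ΣΣ(x−x̄ᵢ)² = 407.075
MSB = 176.664/2 = 88.3321; MSW = 407.075/20 = 20.3537
F = MSB/MSW = 4.3398
df = (2, 20)
p-value (upper-tail) = 0.02720
→ bracket: 0.01<=p<0.05

p-value bracket: 0.01<=p<0.05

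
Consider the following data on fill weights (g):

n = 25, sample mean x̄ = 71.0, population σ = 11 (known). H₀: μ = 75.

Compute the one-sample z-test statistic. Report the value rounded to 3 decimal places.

test statistic = -1.818

SE = σ/√n = 11/√25 = 2.2000
z = (x̄−μ₀)/SE = (71.0−75)/2.2000 = -1.8182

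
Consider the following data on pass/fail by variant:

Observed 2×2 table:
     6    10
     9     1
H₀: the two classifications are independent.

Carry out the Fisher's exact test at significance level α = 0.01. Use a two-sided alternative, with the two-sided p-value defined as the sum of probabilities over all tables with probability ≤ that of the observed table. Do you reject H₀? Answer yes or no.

Margins: r₁=16, r₂=10, c₁=15, c₂=11, n=26
p_obs = C(16,6)·C(10,9)/C(26,15); sum pmf over tables with pmf ≤ p_obs
p-value (two-sided) = 0.01435
At α=0.01: p ≥ α → fail to reject H₀

reject H₀: no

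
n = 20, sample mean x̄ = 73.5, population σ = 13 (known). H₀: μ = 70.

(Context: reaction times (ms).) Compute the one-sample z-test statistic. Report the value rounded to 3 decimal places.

test statistic = 1.204

SE = σ/√n = 13/√20 = 2.9069
z = (x̄−μ₀)/SE = (73.5−70)/2.9069 = 1.2040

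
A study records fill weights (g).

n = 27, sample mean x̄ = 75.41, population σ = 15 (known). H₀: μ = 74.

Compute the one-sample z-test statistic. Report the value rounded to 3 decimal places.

SE = σ/√n = 15/√27 = 2.8868
z = (x̄−μ₀)/SE = (75.41−74)/2.8868 = 0.4884

test statistic = 0.488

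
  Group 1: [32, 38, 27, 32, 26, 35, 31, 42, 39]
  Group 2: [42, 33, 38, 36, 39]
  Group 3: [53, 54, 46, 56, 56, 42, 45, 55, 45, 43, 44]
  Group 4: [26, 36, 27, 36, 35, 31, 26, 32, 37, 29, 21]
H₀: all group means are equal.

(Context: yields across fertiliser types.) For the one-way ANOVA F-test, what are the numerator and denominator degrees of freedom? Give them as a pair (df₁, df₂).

degrees of freedom = [3, 32]

k = 4 groups, N = 36 total
df = (k−1, N−k) = (4−1, 36−4) = (3, 32)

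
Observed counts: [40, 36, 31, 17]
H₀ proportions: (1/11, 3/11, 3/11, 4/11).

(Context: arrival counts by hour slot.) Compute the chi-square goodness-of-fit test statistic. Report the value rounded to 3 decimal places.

test statistic = 91.084

n = 124; E_i = n·p_i = [11.27, 33.82, 33.82, 45.09]
χ² = (40−11.27)²/11.27 + (36−33.82)²/33.82 + (31−33.82)²/33.82 + (17−45.09)²/45.09 = 91.0840
df = 3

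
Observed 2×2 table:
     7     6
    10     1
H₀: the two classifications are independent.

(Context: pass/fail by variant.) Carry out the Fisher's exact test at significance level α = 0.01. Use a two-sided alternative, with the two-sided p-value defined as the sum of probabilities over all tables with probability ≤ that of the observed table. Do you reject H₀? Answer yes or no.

reject H₀: no

Margins: r₁=13, r₂=11, c₁=17, c₂=7, n=24
p_obs = C(13,7)·C(11,10)/C(24,17); sum pmf over tables with pmf ≤ p_obs
p-value (two-sided) = 0.07780
At α=0.01: p ≥ α → fail to reject H₀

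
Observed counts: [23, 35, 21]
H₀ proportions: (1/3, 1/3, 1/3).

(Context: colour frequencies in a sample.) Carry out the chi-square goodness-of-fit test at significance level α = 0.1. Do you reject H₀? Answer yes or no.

n = 79; E_i = n·p_i = [26.33, 26.33, 26.33]
χ² = (23−26.33)²/26.33 + (35−26.33)²/26.33 + (21−26.33)²/26.33 = 4.3544
df = 2
p-value (upper-tail) = 0.11336
At α=0.1: p ≥ α → fail to reject H₀

reject H₀: no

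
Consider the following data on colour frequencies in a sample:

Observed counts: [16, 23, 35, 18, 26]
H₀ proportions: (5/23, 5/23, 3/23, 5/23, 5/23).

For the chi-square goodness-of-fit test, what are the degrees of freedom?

degrees of freedom = 4

df = k − 1 = 5 − 1 = 4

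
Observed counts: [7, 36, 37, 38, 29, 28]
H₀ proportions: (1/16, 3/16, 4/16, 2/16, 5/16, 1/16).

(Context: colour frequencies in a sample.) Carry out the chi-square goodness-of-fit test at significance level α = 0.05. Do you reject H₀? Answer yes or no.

n = 175; E_i = n·p_i = [10.94, 32.81, 43.75, 21.88, 54.69, 10.94]
χ² = (7−10.94)²/10.94 + (36−32.81)²/32.81 + (37−43.75)²/43.75 + (38−21.88)²/21.88 + (29−54.69)²/54.69 + (28−10.94)²/10.94 = 53.3383
df = 5
p-value (upper-tail) = 0.00000
At α=0.05: p < α → reject H₀

reject H₀: yes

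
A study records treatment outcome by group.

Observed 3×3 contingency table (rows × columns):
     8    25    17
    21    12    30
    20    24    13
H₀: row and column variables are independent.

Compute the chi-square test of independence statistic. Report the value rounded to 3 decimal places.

Row totals [50, 63, 57], col totals [49, 61, 60], n=170
χ² = (8−14.41)²/14.41 + (25−17.94)²/17.94 + (17−17.65)²/17.65 + (21−18.16)²/18.16 + (12−22.61)²/22.61 + (30−22.24)²/22.24 + (20−16.43)²/16.43 + (24−20.45)²/20.45 + (13−20.12)²/20.12 = 17.6949
df = 4

test statistic = 17.695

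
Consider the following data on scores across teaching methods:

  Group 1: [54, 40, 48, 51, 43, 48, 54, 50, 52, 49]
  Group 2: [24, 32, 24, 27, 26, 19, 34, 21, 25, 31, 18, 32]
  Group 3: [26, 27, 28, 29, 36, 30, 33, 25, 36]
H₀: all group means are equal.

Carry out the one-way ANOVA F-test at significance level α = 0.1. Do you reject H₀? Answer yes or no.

reject H₀: yes

Group means [48.90, 26.08, 30.00], grand mean 34.581
SSB = Σnᵢ(x̄ᵢ−x̄)² = 3105.732; SSW = ΣΣ(x−x̄ᵢ)² = 627.817
MSB = 3105.732/2 = 1552.8659; MSW = 627.817/28 = 22.4220
F = MSB/MSW = 69.2563
df = (2, 28)
p-value (upper-tail) = 0.00000
At α=0.1: p < α → reject H₀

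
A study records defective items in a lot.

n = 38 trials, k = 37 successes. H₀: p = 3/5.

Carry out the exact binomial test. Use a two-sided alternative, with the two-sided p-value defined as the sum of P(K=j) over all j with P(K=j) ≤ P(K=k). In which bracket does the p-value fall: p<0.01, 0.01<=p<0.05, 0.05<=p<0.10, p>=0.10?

Exact binomial: n=38, k=37, p₀=3/5=0.6000
P(X=j) = C(n,j)·p₀^j·(1−p₀)^(n−j); p = Σ P(X=j) over j with P(X=j) ≤ P(X=37)
p-value (two-sided) = 0.00000
→ bracket: p<0.01

p-value bracket: p<0.01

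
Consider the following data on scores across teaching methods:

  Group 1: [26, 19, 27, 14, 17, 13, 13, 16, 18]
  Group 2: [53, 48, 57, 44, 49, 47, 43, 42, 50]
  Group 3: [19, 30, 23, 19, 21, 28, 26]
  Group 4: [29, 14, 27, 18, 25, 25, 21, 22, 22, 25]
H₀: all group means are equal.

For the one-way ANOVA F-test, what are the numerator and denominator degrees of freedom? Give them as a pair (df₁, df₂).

degrees of freedom = [3, 31]

k = 4 groups, N = 35 total
df = (k−1, N−k) = (4−1, 35−4) = (3, 31)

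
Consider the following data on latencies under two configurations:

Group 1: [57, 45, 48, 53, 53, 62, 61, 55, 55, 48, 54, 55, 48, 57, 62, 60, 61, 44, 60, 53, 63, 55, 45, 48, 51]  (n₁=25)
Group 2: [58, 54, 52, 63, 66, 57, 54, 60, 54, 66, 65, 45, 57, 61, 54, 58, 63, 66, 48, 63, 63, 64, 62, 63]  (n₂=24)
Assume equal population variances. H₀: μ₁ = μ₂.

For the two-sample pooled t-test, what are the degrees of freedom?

degrees of freedom = 47

df = n₁ + n₂ − 2 = 25 + 24 − 2 = 47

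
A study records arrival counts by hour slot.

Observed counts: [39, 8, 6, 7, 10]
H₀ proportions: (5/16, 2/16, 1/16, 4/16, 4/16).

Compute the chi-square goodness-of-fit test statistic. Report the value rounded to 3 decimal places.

n = 70; E_i = n·p_i = [21.88, 8.75, 4.38, 17.50, 17.50]
χ² = (39−21.88)²/21.88 + (8−8.75)²/8.75 + (6−4.38)²/4.38 + (7−17.50)²/17.50 + (10−17.50)²/17.50 = 23.5886
df = 4

test statistic = 23.589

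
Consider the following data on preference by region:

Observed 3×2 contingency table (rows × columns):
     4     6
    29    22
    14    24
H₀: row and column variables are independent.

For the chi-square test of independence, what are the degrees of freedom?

df = (r−1)(c−1) = (3−1)·(2−1) = 2

degrees of freedom = 2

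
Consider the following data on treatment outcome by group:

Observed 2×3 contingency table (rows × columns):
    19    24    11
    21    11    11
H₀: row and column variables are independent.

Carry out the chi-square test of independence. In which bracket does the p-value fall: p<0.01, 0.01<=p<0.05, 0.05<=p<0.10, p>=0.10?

p-value bracket: p>=0.10

Row totals [54, 43], col totals [40, 35, 22], n=97
χ² = (19−22.27)²/22.27 + (24−19.48)²/19.48 + (11−12.25)²/12.25 + (21−17.73)²/17.73 + (11−15.52)²/15.52 + (11−9.75)²/9.75 = 3.7291
df = 2
p-value (upper-tail) = 0.15497
→ bracket: p>=0.10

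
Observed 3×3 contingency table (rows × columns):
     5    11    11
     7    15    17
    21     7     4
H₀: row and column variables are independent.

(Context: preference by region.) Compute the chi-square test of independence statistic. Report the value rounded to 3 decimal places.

test statistic = 22.346

Row totals [27, 39, 32], col totals [33, 33, 32], n=98
χ² = (5−9.09)²/9.09 + (11−9.09)²/9.09 + (11−8.82)²/8.82 + (7−13.13)²/13.13 + (15−13.13)²/13.13 + (17−12.73)²/12.73 + (21−10.78)²/10.78 + (7−10.78)²/10.78 + (4−10.45)²/10.45 = 22.3456
df = 4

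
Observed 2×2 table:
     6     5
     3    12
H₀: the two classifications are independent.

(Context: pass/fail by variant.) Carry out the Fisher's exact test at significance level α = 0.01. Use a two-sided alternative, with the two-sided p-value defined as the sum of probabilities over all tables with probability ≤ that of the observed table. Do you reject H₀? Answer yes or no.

reject H₀: no

Margins: r₁=11, r₂=15, c₁=9, c₂=17, n=26
p_obs = C(11,6)·C(15,3)/C(26,9); sum pmf over tables with pmf ≤ p_obs
p-value (two-sided) = 0.10343
At α=0.01: p ≥ α → fail to reject H₀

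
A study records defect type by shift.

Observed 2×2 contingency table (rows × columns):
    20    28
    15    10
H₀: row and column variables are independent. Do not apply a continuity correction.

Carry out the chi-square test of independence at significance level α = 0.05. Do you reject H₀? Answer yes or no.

Row totals [48, 25], col totals [35, 38], n=73
χ² = (20−23.01)²/23.01 + (28−24.99)²/24.99 + (15−11.99)²/11.99 + (10−13.01)²/13.01 = 2.2138
df = 1
p-value (upper-tail) = 0.13678
At α=0.05: p ≥ α → fail to reject H₀

reject H₀: no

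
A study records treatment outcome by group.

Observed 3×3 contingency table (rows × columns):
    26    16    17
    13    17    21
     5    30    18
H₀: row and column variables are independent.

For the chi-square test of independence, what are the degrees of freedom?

df = (r−1)(c−1) = (3−1)·(3−1) = 4

degrees of freedom = 4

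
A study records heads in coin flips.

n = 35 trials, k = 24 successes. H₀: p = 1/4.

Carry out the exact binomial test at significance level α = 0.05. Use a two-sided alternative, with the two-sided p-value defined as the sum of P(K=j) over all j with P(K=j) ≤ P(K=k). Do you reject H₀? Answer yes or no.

Exact binomial: n=35, k=24, p₀=1/4=0.2500
P(X=j) = C(n,j)·p₀^j·(1−p₀)^(n−j); p = Σ P(X=j) over j with P(X=j) ≤ P(X=24)
p-value (two-sided) = 0.00000
At α=0.05: p < α → reject H₀

reject H₀: yes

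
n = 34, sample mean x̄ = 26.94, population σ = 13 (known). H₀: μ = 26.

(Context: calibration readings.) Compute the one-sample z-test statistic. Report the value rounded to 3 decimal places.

test statistic = 0.422

SE = σ/√n = 13/√34 = 2.2295
z = (x̄−μ₀)/SE = (26.94−26)/2.2295 = 0.4216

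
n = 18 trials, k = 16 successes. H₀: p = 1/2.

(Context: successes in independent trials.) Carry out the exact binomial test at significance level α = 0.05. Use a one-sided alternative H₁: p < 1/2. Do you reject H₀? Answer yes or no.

reject H₀: no

Exact binomial: n=18, k=16, p₀=1/2=0.5000
P(X≤16) from Σ C(n,i)·p₀^i·(1−p₀)^(n−i)
p-value (one-sided, H₁ less) = 0.99993
At α=0.05: p ≥ α → fail to reject H₀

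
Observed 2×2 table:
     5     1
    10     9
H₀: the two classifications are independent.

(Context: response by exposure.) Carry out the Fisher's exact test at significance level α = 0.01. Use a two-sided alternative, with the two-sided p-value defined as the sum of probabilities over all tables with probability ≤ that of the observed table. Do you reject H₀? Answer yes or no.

reject H₀: no

Margins: r₁=6, r₂=19, c₁=15, c₂=10, n=25
p_obs = C(6,5)·C(19,10)/C(25,15); sum pmf over tables with pmf ≤ p_obs
p-value (two-sided) = 0.34486
At α=0.01: p ≥ α → fail to reject H₀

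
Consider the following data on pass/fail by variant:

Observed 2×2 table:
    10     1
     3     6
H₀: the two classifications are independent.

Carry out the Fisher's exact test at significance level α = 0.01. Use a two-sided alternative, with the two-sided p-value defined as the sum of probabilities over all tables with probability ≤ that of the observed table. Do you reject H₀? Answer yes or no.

Margins: r₁=11, r₂=9, c₁=13, c₂=7, n=20
p_obs = C(11,10)·C(9,3)/C(20,13); sum pmf over tables with pmf ≤ p_obs
p-value (two-sided) = 0.01664
At α=0.01: p ≥ α → fail to reject H₀

reject H₀: no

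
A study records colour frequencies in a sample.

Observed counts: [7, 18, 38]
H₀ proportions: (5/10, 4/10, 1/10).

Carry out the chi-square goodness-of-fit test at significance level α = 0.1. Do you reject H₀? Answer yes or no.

reject H₀: yes

n = 63; E_i = n·p_i = [31.50, 25.20, 6.30]
χ² = (7−31.50)²/31.50 + (18−25.20)²/25.20 + (38−6.30)²/6.30 = 180.6190
df = 2
p-value (upper-tail) = 0.00000
At α=0.1: p < α → reject H₀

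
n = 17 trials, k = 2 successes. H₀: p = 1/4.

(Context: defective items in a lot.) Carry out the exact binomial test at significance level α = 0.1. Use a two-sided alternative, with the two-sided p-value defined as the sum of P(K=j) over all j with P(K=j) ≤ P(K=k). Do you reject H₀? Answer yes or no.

reject H₀: no

Exact binomial: n=17, k=2, p₀=1/4=0.2500
P(X=j) = C(n,j)·p₀^j·(1−p₀)^(n−j); p = Σ P(X=j) over j with P(X=j) ≤ P(X=2)
p-value (two-sided) = 0.27078
At α=0.1: p ≥ α → fail to reject H₀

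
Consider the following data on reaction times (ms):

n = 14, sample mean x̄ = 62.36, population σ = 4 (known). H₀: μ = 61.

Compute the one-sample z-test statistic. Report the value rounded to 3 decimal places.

SE = σ/√n = 4/√14 = 1.0690
z = (x̄−μ₀)/SE = (62.36−61)/1.0690 = 1.2722

test statistic = 1.272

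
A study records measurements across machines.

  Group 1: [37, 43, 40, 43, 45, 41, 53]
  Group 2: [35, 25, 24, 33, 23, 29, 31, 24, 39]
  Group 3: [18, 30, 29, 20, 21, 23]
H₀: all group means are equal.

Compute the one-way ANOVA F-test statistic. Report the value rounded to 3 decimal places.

Group means [43.14, 29.22, 23.50], grand mean 32.091
SSB = Σnᵢ(x̄ᵢ−x̄)² = 1371.905; SSW = ΣΣ(x−x̄ᵢ)² = 531.913
MSB = 1371.905/2 = 685.9527; MSW = 531.913/19 = 27.9954
F = MSB/MSW = 24.5023
df = (2, 19)

test statistic = 24.502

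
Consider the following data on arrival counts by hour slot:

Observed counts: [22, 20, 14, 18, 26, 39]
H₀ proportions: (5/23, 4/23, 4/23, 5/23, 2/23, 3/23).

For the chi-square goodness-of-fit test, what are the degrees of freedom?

degrees of freedom = 5

df = k − 1 = 6 − 1 = 5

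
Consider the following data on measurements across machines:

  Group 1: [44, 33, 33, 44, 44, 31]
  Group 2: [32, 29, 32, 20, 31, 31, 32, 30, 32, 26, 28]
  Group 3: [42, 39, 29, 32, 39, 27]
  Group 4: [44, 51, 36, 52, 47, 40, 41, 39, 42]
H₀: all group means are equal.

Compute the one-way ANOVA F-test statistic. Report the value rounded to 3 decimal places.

Group means [38.17, 29.36, 34.67, 43.56], grand mean 36.000
SSB = Σnᵢ(x̄ᵢ−x̄)² = 1037.066; SSW = ΣΣ(x−x̄ᵢ)² = 768.934
MSB = 1037.066/3 = 345.6886; MSW = 768.934/28 = 27.4619
F = MSB/MSW = 12.5879
df = (3, 28)

test statistic = 12.588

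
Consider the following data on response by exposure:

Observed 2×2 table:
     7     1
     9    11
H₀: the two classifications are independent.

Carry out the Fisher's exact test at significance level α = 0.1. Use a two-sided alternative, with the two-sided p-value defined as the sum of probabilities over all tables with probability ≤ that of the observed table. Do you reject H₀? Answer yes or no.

Margins: r₁=8, r₂=20, c₁=16, c₂=12, n=28
p_obs = C(8,7)·C(20,9)/C(28,16); sum pmf over tables with pmf ≤ p_obs
p-value (two-sided) = 0.08822
At α=0.1: p < α → reject H₀

reject H₀: yes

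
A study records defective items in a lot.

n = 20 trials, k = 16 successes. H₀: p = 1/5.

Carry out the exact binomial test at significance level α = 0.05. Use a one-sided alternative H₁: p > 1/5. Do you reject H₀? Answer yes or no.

reject H₀: yes

Exact binomial: n=20, k=16, p₀=1/5=0.2000
P(X≥16) from Σ C(n,i)·p₀^i·(1−p₀)^(n−i)
p-value (one-sided, H₁ greater) = 0.00000
At α=0.05: p < α → reject H₀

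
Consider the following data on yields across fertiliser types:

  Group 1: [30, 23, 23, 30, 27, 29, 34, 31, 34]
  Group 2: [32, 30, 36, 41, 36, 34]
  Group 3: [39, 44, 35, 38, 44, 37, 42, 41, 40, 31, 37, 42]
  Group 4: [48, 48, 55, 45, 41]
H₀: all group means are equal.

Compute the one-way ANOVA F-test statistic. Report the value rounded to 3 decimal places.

Group means [29.00, 34.83, 39.17, 47.40], grand mean 36.781
SSB = Σnᵢ(x̄ᵢ−x̄)² = 1199.769; SSW = ΣΣ(x−x̄ᵢ)² = 471.700
MSB = 1199.769/3 = 399.9229; MSW = 471.700/28 = 16.8464
F = MSB/MSW = 23.7393
df = (3, 28)

test statistic = 23.739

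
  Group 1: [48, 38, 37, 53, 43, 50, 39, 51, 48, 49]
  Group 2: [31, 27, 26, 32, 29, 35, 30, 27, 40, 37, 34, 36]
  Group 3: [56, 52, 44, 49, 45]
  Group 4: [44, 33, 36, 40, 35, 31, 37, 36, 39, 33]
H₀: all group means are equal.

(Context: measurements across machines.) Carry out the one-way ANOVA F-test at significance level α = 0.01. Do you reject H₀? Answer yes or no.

reject H₀: yes

Group means [45.60, 32.00, 49.20, 36.40], grand mean 39.189
SSB = Σnᵢ(x̄ᵢ−x̄)² = 1610.076; SSW = ΣΣ(x−x̄ᵢ)² = 757.600
MSB = 1610.076/3 = 536.6919; MSW = 757.600/33 = 22.9576
F = MSB/MSW = 23.3776
df = (3, 33)
p-value (upper-tail) = 0.00000
At α=0.01: p < α → reject H₀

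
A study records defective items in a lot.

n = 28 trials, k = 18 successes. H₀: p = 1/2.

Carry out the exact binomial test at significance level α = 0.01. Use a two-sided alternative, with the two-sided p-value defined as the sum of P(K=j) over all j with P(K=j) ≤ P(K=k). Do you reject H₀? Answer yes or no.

Exact binomial: n=28, k=18, p₀=1/2=0.5000
P(X=j) = C(n,j)·p₀^j·(1−p₀)^(n−j); p = Σ P(X=j) over j with P(X=j) ≤ P(X=18)
p-value (two-sided) = 0.18493
At α=0.01: p ≥ α → fail to reject H₀

reject H₀: no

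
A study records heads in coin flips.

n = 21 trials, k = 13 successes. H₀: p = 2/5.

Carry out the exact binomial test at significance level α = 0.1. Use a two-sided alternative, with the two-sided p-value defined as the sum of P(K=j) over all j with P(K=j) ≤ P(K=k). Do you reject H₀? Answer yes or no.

reject H₀: yes

Exact binomial: n=21, k=13, p₀=2/5=0.4000
P(X=j) = C(n,j)·p₀^j·(1−p₀)^(n−j); p = Σ P(X=j) over j with P(X=j) ≤ P(X=13)
p-value (two-sided) = 0.04625
At α=0.1: p < α → reject H₀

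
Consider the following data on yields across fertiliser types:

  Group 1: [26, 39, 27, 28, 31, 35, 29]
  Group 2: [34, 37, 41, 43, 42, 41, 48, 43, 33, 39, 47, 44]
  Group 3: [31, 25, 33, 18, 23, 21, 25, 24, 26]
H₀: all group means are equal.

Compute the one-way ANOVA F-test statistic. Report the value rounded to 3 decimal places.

test statistic = 31.504

Group means [30.71, 41.00, 25.11], grand mean 33.321
SSB = Σnᵢ(x̄ᵢ−x̄)² = 1361.790; SSW = ΣΣ(x−x̄ᵢ)² = 540.317
MSB = 1361.790/2 = 680.8948; MSW = 540.317/25 = 21.6127
F = MSB/MSW = 31.5044
df = (2, 25)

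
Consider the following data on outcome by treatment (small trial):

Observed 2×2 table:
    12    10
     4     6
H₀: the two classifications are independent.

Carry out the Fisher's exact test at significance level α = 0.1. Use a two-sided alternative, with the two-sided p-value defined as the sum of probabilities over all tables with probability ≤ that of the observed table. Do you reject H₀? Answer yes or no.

Margins: r₁=22, r₂=10, c₁=16, c₂=16, n=32
p_obs = C(22,12)·C(10,4)/C(32,16); sum pmf over tables with pmf ≤ p_obs
p-value (two-sided) = 0.70425
At α=0.1: p ≥ α → fail to reject H₀

reject H₀: no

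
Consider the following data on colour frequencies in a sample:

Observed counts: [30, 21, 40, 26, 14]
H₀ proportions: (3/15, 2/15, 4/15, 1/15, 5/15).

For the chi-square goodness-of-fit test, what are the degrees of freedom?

degrees of freedom = 4

df = k − 1 = 5 − 1 = 4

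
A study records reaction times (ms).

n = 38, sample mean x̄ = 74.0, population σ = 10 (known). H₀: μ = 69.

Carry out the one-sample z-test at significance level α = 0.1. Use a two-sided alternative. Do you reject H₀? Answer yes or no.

SE = σ/√n = 10/√38 = 1.6222
z = (x̄−μ₀)/SE = (74.0−69)/1.6222 = 3.0822
p-value (two-sided) = 0.00205
At α=0.1: p < α → reject H₀

reject H₀: yes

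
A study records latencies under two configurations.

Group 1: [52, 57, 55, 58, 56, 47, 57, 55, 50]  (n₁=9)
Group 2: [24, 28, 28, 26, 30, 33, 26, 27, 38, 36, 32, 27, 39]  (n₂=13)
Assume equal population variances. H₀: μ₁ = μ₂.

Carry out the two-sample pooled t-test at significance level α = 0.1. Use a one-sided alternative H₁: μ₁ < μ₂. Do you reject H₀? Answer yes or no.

reject H₀: no

x̄₁=54.111, s₁=3.689, n₁=9
x̄₂=30.308, s₂=4.889, n₂=13
s_p² = [8·3.689² + 12·4.889²]/20 = 19.7829
SE = √(s_p²·(1/9+1/13)) = 1.9287
t = (54.111−30.308)/1.9287 = 12.3417
df = 20
p-value (one-sided, H₁ less) = 1.00000
At α=0.1: p ≥ α → fail to reject H₀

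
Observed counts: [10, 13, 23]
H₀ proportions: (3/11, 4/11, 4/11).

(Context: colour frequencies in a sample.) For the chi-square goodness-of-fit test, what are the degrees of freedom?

df = k − 1 = 3 − 1 = 2

degrees of freedom = 2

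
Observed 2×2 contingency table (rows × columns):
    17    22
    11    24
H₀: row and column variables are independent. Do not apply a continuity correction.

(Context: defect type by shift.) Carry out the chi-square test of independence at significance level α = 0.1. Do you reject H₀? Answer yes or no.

reject H₀: no

Row totals [39, 35], col totals [28, 46], n=74
χ² = (17−14.76)²/14.76 + (22−24.24)²/24.24 + (11−13.24)²/13.24 + (24−21.76)²/21.76 = 1.1598
df = 1
p-value (upper-tail) = 0.28150
At α=0.1: p ≥ α → fail to reject H₀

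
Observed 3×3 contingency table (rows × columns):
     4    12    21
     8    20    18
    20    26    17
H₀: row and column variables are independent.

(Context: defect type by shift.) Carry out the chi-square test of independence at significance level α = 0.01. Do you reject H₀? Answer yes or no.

Row totals [37, 46, 63], col totals [32, 58, 56], n=146
χ² = (4−8.11)²/8.11 + (12−14.70)²/14.70 + (21−14.19)²/14.19 + (8−10.08)²/10.08 + (20−18.27)²/18.27 + (18−17.64)²/17.64 + (20−13.81)²/13.81 + (26−25.03)²/25.03 + (17−24.16)²/24.16 = 11.3828
df = 4
p-value (upper-tail) = 0.02258
At α=0.01: p ≥ α → fail to reject H₀

reject H₀: no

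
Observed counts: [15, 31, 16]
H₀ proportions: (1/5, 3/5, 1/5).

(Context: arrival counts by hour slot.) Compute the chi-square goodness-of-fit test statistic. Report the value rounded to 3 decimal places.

test statistic = 2.624

n = 62; E_i = n·p_i = [12.40, 37.20, 12.40]
χ² = (15−12.40)²/12.40 + (31−37.20)²/37.20 + (16−12.40)²/12.40 = 2.6237
df = 2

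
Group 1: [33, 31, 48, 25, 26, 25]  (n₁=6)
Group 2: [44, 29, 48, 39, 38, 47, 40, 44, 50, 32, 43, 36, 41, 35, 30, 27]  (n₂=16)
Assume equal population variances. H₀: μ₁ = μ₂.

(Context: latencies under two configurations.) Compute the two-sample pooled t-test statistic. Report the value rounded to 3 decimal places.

test statistic = -2.117

x̄₁=31.333, s₁=8.824, n₁=6
x̄₂=38.938, s₂=7.009, n₂=16
s_p² = [5·8.824² + 15·7.009²]/20 = 56.3135
SE = √(s_p²·(1/6+1/16)) = 3.5924
t = (31.333−38.938)/3.5924 = -2.1167
df = 20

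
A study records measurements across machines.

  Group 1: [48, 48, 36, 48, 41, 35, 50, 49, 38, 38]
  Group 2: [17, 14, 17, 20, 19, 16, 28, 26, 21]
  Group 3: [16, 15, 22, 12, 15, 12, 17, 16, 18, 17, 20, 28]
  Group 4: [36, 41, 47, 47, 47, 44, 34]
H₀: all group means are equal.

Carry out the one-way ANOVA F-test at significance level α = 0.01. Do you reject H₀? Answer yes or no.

Group means [43.10, 19.78, 17.33, 42.29], grand mean 29.289
SSB = Σnᵢ(x̄ᵢ−x̄)² = 5619.265; SSW = ΣΣ(x−x̄ᵢ)² = 892.551
MSB = 5619.265/3 = 1873.0883; MSW = 892.551/34 = 26.2515
F = MSB/MSW = 71.3517
df = (3, 34)
p-value (upper-tail) = 0.00000
At α=0.01: p < α → reject H₀

reject H₀: yes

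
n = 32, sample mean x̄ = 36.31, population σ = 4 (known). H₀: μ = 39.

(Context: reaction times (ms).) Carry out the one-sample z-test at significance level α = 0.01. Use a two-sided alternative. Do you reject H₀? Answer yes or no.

reject H₀: yes

SE = σ/√n = 4/√32 = 0.7071
z = (x̄−μ₀)/SE = (36.31−39)/0.7071 = -3.8042
p-value (two-sided) = 0.00014
At α=0.01: p < α → reject H₀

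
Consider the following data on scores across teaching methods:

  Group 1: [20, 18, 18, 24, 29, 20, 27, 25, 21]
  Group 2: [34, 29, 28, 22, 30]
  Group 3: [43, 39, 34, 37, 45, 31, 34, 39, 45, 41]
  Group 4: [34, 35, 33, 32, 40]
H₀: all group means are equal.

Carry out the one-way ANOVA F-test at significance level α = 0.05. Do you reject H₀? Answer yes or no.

Group means [22.44, 28.60, 38.80, 34.80], grand mean 31.276
SSB = Σnᵢ(x̄ᵢ−x̄)² = 1365.971; SSW = ΣΣ(x−x̄ᵢ)² = 449.822
MSB = 1365.971/3 = 455.3236; MSW = 449.822/25 = 17.9929
F = MSB/MSW = 25.3058
df = (3, 25)
p-value (upper-tail) = 0.00000
At α=0.05: p < α → reject H₀

reject H₀: yes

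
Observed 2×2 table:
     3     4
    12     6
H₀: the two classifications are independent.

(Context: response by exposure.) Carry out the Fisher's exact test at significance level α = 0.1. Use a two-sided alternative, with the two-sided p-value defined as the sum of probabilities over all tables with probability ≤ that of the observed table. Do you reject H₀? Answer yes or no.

reject H₀: no

Margins: r₁=7, r₂=18, c₁=15, c₂=10, n=25
p_obs = C(7,3)·C(18,12)/C(25,15); sum pmf over tables with pmf ≤ p_obs
p-value (two-sided) = 0.37813
At α=0.1: p ≥ α → fail to reject H₀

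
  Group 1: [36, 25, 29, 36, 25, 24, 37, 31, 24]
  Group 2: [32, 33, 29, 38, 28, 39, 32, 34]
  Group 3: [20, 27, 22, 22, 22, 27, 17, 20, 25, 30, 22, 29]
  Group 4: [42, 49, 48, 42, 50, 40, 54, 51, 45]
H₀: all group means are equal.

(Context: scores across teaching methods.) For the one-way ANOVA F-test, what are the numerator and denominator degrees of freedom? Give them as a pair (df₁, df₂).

degrees of freedom = [3, 34]

k = 4 groups, N = 38 total
df = (k−1, N−k) = (4−1, 38−4) = (3, 34)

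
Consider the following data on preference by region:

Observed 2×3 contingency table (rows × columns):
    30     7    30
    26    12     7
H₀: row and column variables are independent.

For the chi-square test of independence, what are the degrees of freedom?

degrees of freedom = 2

df = (r−1)(c−1) = (2−1)·(3−1) = 2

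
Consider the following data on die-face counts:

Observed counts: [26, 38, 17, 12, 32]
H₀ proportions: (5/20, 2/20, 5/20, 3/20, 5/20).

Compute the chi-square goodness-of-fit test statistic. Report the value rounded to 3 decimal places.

test statistic = 61.848

n = 125; E_i = n·p_i = [31.25, 12.50, 31.25, 18.75, 31.25]
χ² = (26−31.25)²/31.25 + (38−12.50)²/12.50 + (17−31.25)²/31.25 + (12−18.75)²/18.75 + (32−31.25)²/31.25 = 61.8480
df = 4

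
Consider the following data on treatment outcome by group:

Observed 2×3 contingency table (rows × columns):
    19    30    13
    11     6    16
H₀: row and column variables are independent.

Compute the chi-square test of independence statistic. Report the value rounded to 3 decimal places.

Row totals [62, 33], col totals [30, 36, 29], n=95
χ² = (19−19.58)²/19.58 + (30−23.49)²/23.49 + (13−18.93)²/18.93 + (11−10.42)²/10.42 + (6−12.51)²/12.51 + (16−10.07)²/10.07 = 10.5766
df = 2

test statistic = 10.577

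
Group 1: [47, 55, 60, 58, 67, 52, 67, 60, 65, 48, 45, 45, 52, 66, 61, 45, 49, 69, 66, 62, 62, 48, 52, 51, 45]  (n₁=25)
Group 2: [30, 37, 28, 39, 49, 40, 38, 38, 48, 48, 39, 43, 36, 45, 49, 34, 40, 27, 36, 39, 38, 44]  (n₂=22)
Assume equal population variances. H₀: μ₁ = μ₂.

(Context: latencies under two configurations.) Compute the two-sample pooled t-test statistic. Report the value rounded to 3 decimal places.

x̄₁=55.880, s₁=8.268, n₁=25
x̄₂=39.318, s₂=6.305, n₂=22
s_p² = [24·8.268² + 21·6.305²]/45 = 55.0092
SE = √(s_p²·(1/25+1/22)) = 2.1681
t = (55.880−39.318)/2.1681 = 7.6388
df = 45

test statistic = 7.639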